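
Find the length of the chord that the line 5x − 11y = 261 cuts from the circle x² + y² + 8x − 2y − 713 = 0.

2√146

Express y = (−261 + 5x)/11 and substitute into the circle:
146x² − 1752x − 12410 = 0  ⟹  x² − 12x − 85 = 0
x = 17 or x = −5, giving (17, −16) and (−5, −26).
Chord length = distance between (17, −16) and (−5, −26) = √584 = 2√146.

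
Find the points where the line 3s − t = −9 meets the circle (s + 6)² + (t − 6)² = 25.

From the line, t = 3s + 9. Substituting:
10s² + 30s + 20 = 0  ⟹  s² + 3s + 2 = 0
s = −1 or s = −2, giving (−1, 6) and (−2, 3).

(−2, 3) and (−1, 6)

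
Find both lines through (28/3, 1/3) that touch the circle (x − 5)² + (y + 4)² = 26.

x + 5y = 11 and 5x + y = 47

A line y − (1/3) = m(x − (28/3)) is tangent when its distance from (5, −4) is √26:
(−13/3m − (−13/3))² = 26(m² + 1)
5m² + 26m + 5 = 0, so m = −1/5 or m = −5.
Through (28/3, 1/3) these give x + 5y = 11 and 5x + y = 47.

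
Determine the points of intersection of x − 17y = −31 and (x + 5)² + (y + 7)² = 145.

Express y = (31 + x)/17 and substitute into the circle:
290x² + 3190x − 12180 = 0  ⟹  x² + 11x − 42 = 0
x = 3 or x = −14, giving (3, 2) and (−14, 1).

(−14, 1) and (3, 2)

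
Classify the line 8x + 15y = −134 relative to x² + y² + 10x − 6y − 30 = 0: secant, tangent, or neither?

neither

Centre (−5, 3), r² = 64. Distance² from centre to line = (139)²/289 = 19321/289.
Since d² > r², the line lies outside the circle.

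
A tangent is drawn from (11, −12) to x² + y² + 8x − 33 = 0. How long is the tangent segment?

8√5

Centre (−4, 0), r² = 49. |PO|² = (15)² + (−12)² = 369.
By the tangent–radius right angle, tangent length = √(|PO|² − r²) = √320 = 8√5.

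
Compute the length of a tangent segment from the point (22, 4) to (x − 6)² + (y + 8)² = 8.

14√2

The centre is (6, −8) and r = 2√2. The square of the distance from P to the centre is 256 + 144 = 400.
By the tangent–radius right angle, tangent length = √(|PO|² − r²) = √392 = 14√2.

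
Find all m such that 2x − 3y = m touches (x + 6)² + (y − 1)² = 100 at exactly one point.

The line touches the circle iff its distance from (−6, 1) is 10:
|2·(−6) − 3·1 − m| / √13 = 10
|m − (−15)| = 10√13.

m = −15 ± 10√13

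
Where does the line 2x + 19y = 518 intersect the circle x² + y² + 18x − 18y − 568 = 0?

Express y = (518 − 2x)/19 and substitute into the circle:
365x² + 5110x − 113880 = 0  ⟹  x² + 14x − 312 = 0
x = 12 or x = −26, giving (12, 26) and (−26, 30).

(−26, 30) and (12, 26)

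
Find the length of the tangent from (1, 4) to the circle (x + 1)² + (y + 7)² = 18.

The centre is (−1, −7) and r = 3√2. The square of the distance from P to the centre is 4 + 121 = 125.
The tangent meets the radius at right angles, so tangent² = |PO|² − r² = 125 − 18 = 107.

√107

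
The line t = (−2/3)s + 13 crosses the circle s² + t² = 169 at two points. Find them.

(0, 13) and (12, 5)

Express t = (39 − 2s)/3 and substitute into the circle:
13s² − 156s = 0  ⟹  s² − 12s = 0
s = 12 or s = 0, giving (12, 5) and (0, 13).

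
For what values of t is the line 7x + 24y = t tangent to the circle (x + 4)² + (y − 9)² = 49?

For a tangent, require d(centre, line) = r = 7.
|7·(−4) + 24·9 − t| / √625 = 7
|t − (188)| = 7·25, so t = 363 or t = 13.

t = 13 or t = 363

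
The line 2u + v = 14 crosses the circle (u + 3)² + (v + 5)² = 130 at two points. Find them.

(6, 2) and (8, −2)

From the line, v = −2u + 14. Substituting:
5u² − 70u + 240 = 0  ⟹  u² − 14u + 48 = 0
u = 8 or u = 6, giving (8, −2) and (6, 2).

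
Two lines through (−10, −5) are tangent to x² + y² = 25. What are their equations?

4x − 3y = −25 and y = −5

A line y − (−5) = m(x − (−10)) is tangent when its distance from (0, 0) is 5:
(10m − (5))² = 25(m² + 1)
3m² − 4m = 0, so m = 4/3 or m = 0.
With m = 4/3: 4x − 3y = −25. With m = 0: y = −5.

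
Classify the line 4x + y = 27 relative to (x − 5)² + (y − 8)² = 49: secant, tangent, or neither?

Centre (5, 8), r² = 49. Distance² from centre to line = (1)²/17 = 1/17.
Since d² < r², the line cuts the circle twice.

secant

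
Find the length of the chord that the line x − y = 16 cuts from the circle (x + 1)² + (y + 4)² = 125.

From the line, y = x − 16. Substituting:
2x² − 22x + 20 = 0  ⟹  x² − 11x + 10 = 0
x = 10 or x = 1, giving (10, −6) and (1, −15).
|(10, −6) − (1, −15)| = √((9)² + (9)²) = 9√2.

9√2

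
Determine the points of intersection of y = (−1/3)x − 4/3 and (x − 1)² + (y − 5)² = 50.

(−4, 0) and (2, −2)

Substitute y = (−4 − x)/3:
10x² + 20x − 80 = 0  ⟹  x² + 2x − 8 = 0
x = 2 or x = −4, giving (2, −2) and (−4, 0).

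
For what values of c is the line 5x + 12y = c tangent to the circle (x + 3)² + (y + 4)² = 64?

The line touches the circle iff its distance from (−3, −4) is 8:
|5·(−3) + 12·(−4) − c| / √169 = 8
|c − (−63)| = 8·13, so c = 41 or c = −167.

c = −167 or c = 41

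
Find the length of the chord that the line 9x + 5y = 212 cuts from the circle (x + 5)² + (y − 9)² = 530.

Centre (−5, 9), r² = 530. Perpendicular distance d from centre to line = |−212| / √106 = 212/√106.
Half the chord is √(r² − d²) = √(106), so the full chord is 2√106.

2√106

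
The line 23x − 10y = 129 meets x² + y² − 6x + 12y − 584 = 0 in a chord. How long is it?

Substitute y = (−129 + 23x)/10:
629x² − 3774x − 57239 = 0  ⟹  x² − 6x − 91 = 0
x = 13 or x = −7, giving (13, 17) and (−7, −29).
|(13, 17) − (−7, −29)| = √((20)² + (46)²) = 2√629.

2√629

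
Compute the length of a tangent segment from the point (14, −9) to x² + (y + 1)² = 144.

2√29

With centre O = (0, −1), |OP|² = 260 and r² = 144.
Power of the point: PT² = |PO|² − r² = 116, so PT = 2√29.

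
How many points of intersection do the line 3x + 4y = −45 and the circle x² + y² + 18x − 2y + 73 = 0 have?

0

d² = (3·(−9) + 4·1 − (−45))²/25 = 484/25; r² = 9.
Since d² > r², the line lies outside the circle.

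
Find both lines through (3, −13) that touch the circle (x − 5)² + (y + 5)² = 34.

5x + 3y = −24 and 3x − 5y = 74

Let a tangent through (3, −13) have slope m. Its distance from (5, −5) must equal √34:
(2m − (8))² = 34(m² + 1)
15m² + 16m − 15 = 0, so m = −5/3 or m = 3/5.
Through (3, −13) these give 5x + 3y = −24 and 3x − 5y = 74.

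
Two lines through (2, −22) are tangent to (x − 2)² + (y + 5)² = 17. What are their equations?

4x + y = −14 and 4x − y = 30

Let a tangent through (2, −22) have slope m. Its distance from (2, −5) must equal √17:
(0m − (17))² = 17(m² + 1)
m² − 16 = 0, so m = −4 or m = 4.
Through (2, −22) these give 4x + y = −14 and 4x − y = 30.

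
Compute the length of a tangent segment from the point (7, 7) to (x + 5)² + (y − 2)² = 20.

Centre (−5, 2), r² = 20. |PO|² = (12)² + (5)² = 169.
Power of the point: PT² = |PO|² − r² = 149, so PT = √149.

√149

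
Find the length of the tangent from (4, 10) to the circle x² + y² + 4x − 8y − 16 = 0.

6

With centre O = (−2, 4), |OP|² = 72 and r² = 36.
By the tangent–radius right angle, tangent length = √(|PO|² − r²) = √36 = 6.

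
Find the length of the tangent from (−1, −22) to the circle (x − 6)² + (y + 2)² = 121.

2√82

The centre is (6, −2) and r = 11. The square of the distance from P to the centre is 49 + 400 = 449.
By the tangent–radius right angle, tangent length = √(|PO|² − r²) = √328 = 2√82.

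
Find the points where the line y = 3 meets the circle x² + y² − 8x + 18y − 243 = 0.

(−10, 3) and (18, 3)

From the line, y = 3. Substituting:
x² − 8x − 180 = 0
x = 18 or x = −10, giving (18, 3) and (−10, 3).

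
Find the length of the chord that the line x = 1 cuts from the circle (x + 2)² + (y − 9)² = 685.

52

The distance from (−2, 9) to the line is 3, and r² = 685.
Chord = 2√(r² − d²) = 2·√(676) = 52.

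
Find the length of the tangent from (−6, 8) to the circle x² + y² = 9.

√91

Centre (0, 0), r² = 9. |PO|² = (−6)² + (8)² = 100.
The tangent meets the radius at right angles, so tangent² = |PO|² − r² = 100 − 9 = 91.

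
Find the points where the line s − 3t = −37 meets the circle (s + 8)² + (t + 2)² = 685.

Express t = (37 + s)/3 and substitute into the circle:
10s² + 230s − 3740 = 0  ⟹  s² + 23s − 374 = 0
s = 11 or s = −34, giving (11, 16) and (−34, 1).

(−34, 1) and (11, 16)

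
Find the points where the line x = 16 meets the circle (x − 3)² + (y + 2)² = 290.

(16, −13) and (16, 9)

The line gives x = 16. Substituting into the circle:
y² + 4y − 117 = 0
y = 9 or y = −13, giving (16, 9) and (16, −13).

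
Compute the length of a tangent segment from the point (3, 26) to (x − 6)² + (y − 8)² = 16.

The centre is (6, 8) and r = 4. The square of the distance from P to the centre is 9 + 324 = 333.
By the tangent–radius right angle, tangent length = √(|PO|² − r²) = √317.

√317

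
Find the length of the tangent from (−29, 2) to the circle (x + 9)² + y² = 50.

With centre O = (−9, 0), |OP|² = 404 and r² = 50.
Power of the point: PT² = |PO|² − r² = 354, so PT = √354.

√354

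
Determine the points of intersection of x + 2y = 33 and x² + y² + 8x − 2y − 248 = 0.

Express y = (33 − x)/2 and substitute into the circle:
5x² − 30x − 35 = 0  ⟹  x² − 6x − 7 = 0
x = 7 or x = −1, giving (7, 13) and (−1, 17).

(−1, 17) and (7, 13)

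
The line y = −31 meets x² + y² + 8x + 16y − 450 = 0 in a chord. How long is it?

2

The distance from (−4, −8) to the line is 23, and r² = 530.
Chord = 2√(r² − d²) = 2·√(1) = 2.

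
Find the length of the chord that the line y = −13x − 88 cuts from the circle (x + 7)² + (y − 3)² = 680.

Substitute y = −13x − 88:
170x² + 2380x + 7650 = 0  ⟹  x² + 14x + 45 = 0
x = −5 or x = −9, giving (−5, −23) and (−9, 29).
Chord length = distance between (−5, −23) and (−9, 29) = √2720 = 4√170.

4√170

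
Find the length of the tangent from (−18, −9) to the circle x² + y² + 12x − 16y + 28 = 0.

Centre (−6, 8), r² = 72. |PO|² = (−12)² + (−17)² = 433.
The tangent meets the radius at right angles, so tangent² = |PO|² − r² = 433 − 72 = 361.

19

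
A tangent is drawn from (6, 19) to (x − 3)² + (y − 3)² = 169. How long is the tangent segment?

Centre (3, 3), r² = 169. |PO|² = (3)² + (16)² = 265.
The tangent meets the radius at right angles, so tangent² = |PO|² − r² = 265 − 169 = 96.

4√6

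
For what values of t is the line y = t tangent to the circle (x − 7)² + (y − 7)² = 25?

The line touches the circle iff its distance from (7, 7) is 5:
|0·7 + 1·7 − t| / √1 = 5
|t − (7)| = 5, so t = 12 or t = 2.

t = 2 or t = 12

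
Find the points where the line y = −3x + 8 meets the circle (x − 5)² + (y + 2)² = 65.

Substitute y = −3x + 8:
10x² − 70x + 60 = 0  ⟹  x² − 7x + 6 = 0
x = 6 or x = 1, giving (6, −10) and (1, 5).

(1, 5) and (6, −10)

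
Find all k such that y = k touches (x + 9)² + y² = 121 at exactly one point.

The line touches the circle iff its distance from (−9, 0) is 11:
|0·(−9) + 1·0 − k| / √1 = 11
|k| = 11, so k = 11 or k = −11.

k = −11 or k = 11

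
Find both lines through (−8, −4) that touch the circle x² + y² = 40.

A line y − (−4) = m(x − (−8)) is tangent when its distance from (0, 0) is 2√10:
(8m − (4))² = 40(m² + 1)
3m² − 8m − 3 = 0, so m = −1/3 or m = 3.
Through (−8, −4) these give x + 3y = −20 and 3x − y = −20.

x + 3y = −20 and 3x − y = −20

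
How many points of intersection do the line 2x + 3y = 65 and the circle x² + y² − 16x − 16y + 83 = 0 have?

Substituting the line into the circle gives 13x² − 308x + 1852 = 0.
Discriminant = (−308)² − 4·13·(1852) = −1440 < 0.
No real roots: the line does not meet the circle.

0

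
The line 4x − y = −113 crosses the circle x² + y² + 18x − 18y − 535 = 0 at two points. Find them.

(−30, −7) and (−20, 33)

Substitute y = 4x + 113:
17x² + 850x + 10200 = 0  ⟹  x² + 50x + 600 = 0
x = −20 or x = −30, giving (−20, 33) and (−30, −7).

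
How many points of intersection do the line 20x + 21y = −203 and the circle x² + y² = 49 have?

d² = (20·0 + 21·0 − (−203))²/841 = 49; r² = 49.
Since d² = r², the line is tangent.

1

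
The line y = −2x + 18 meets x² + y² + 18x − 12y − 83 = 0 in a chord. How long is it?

The distance from (−9, 6) to the line is 30/√5, and r² = 200.
Half the chord is √(r² − d²) = √(20), so the full chord is 4√5.

4√5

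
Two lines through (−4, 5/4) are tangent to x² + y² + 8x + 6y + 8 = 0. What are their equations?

x + 4y = 1 and x − 4y = −9

Write the tangent as mx − y + (5/4 − m·(−4)) = 0 and set its distance from the centre to √17:
(0m − (−17/4))² = 17(m² + 1)
16m² − 1 = 0, so m = −1/4 or m = 1/4.
With m = −1/4: x + 4y = 1. With m = 1/4: x − 4y = −9.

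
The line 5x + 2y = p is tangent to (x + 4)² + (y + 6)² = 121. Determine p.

p = −32 ± 11√29

For a tangent, require d(centre, line) = r = 11.
|5·(−4) + 2·(−6) − p| / √29 = 11
|p − (−32)| = 11√29.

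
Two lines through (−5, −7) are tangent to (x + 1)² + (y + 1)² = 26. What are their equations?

Let a tangent through (−5, −7) have slope m. Its distance from (−1, −1) must equal √26:
(4m − (6))² = 26(m² + 1)
5m² + 24m − 5 = 0, so m = 1/5 or m = −5.
Through (−5, −7) these give x − 5y = 30 and 5x + y = −32.

x − 5y = 30 and 5x + y = −32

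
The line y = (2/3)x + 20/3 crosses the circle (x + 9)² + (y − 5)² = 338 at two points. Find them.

(−22, −8) and (8, 12)

From the line, y = (20 + 2x)/3. Substituting:
13x² + 182x − 2288 = 0  ⟹  x² + 14x − 176 = 0
x = 8 or x = −22, giving (8, 12) and (−22, −8).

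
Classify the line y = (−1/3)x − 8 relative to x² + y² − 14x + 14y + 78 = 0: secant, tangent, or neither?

secant

d² = (1·7 + 3·(−7) − (−24))²/10 = 10; r² = 20.
Since d² < r², the line cuts the circle twice.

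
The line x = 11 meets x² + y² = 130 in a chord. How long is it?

6

Centre (0, 0), r² = 130. Perpendicular distance d from centre to line = |−11| / √1 = 11.
Chord = 2√(r² − d²) = 2·√(9) = 6.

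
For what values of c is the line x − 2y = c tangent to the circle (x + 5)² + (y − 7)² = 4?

c = −19 ± 2√5

For a tangent, require d(centre, line) = r = 2.
|1·(−5) − 2·7 − c| / √5 = 2
|c − (−19)| = 2√5.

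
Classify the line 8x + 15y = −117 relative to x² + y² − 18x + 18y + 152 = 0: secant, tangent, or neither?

neither

d² = (8·9 + 15·(−9) − (−117))²/289 = 2916/289; r² = 10.
Since d² > r², the line lies outside the circle.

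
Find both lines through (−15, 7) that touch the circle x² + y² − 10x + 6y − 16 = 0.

x + 7y = 34 and x + y = −8

Let a tangent through (−15, 7) have slope m. Its distance from (5, −3) must equal 5√2:
(20m − (−10))² = 50(m² + 1)
7m² + 8m + 1 = 0, so m = −1/7 or m = −1.
Through (−15, 7) these give x + 7y = 34 and x + y = −8.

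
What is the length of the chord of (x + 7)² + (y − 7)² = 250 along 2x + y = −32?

10√5

From the line, y = −2x − 32. Substituting:
5x² + 170x + 1320 = 0  ⟹  x² + 34x + 264 = 0
x = −12 or x = −22, giving (−12, −8) and (−22, 12).
Chord length = distance between (−12, −8) and (−22, 12) = √500 = 10√5.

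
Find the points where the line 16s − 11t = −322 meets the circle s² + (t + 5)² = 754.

Substitute t = (322 + 16s)/11:
377s² + 12064s + 50895 = 0  ⟹  s² + 32s + 135 = 0
s = −5 or s = −27, giving (−5, 22) and (−27, −10).

(−27, −10) and (−5, 22)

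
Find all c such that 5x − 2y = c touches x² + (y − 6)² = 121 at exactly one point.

c = −12 ± 11√29

For a tangent, require d(centre, line) = r = 11.
|5·0 − 2·6 − c| / √29 = 11
|c − (−12)| = 11√29.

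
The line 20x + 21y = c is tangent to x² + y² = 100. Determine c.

c = −290 or c = 290

Tangency holds when the distance from the centre (0, 0) to the line equals the radius 10:
|20·0 + 21·0 − c| / √841 = 10
|c| = 10·29, so c = 290 or c = −290.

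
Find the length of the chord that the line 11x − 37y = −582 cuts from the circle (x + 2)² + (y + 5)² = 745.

Substitute y = (582 + 11x)/37:
1490x² + 22350x − 426140 = 0  ⟹  x² + 15x − 286 = 0
x = 11 or x = −26, giving (11, 19) and (−26, 8).
Chord length = distance between (11, 19) and (−26, 8) = √1490 = √1490.

√1490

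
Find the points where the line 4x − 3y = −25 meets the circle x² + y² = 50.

(−7, −1) and (−1, 7)

Express y = (25 + 4x)/3 and substitute into the circle:
25x² + 200x + 175 = 0  ⟹  x² + 8x + 7 = 0
x = −1 or x = −7, giving (−1, 7) and (−7, −1).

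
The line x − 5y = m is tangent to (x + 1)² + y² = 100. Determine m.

The line touches the circle iff its distance from (−1, 0) is 10:
|1·(−1) − 5·0 − m| / √26 = 10
|m − (−1)| = 10√26.

m = −1 ± 10√26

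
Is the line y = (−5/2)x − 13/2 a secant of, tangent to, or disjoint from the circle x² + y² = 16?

Substituting the line into the circle gives 29x² + 130x + 105 = 0.
Discriminant = (130)² − 4·29·(105) = 4720 > 0.
Two real roots: the line is a secant.

secant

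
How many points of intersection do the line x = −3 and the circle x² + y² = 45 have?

Centre (0, 0), r² = 45. Distance² from centre to line = (3)² = 9.
Since d² < r², the line cuts the circle twice.

2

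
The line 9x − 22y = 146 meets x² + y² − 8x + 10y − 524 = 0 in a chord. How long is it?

Centre (4, −5), r² = 565. Perpendicular distance d from centre to line = |0| / √565 = 0/√565.
Chord = 2√(r² − d²) = 2·√(565) = 2√565.

2√565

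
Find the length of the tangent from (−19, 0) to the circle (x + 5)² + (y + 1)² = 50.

Centre (−5, −1), r² = 50. |PO|² = (−14)² + (1)² = 197.
Power of the point: PT² = |PO|² − r² = 147, so PT = 7√3.

7√3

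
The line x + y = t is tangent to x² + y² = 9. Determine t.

The line touches the circle iff its distance from (0, 0) is 3:
|1·0 + 1·0 − t| / √2 = 3
|t| = 3√2.

t = ±3√2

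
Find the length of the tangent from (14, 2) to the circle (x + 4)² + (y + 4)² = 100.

The centre is (−4, −4) and r = 10. The square of the distance from P to the centre is 324 + 36 = 360.
Power of the point: PT² = |PO|² − r² = 260, so PT = 2√65.

2√65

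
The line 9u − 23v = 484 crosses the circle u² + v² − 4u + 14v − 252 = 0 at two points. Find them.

Substitute v = (−484 + 9u)/23:
610u² − 7930u − 54900 = 0  ⟹  u² − 13u − 90 = 0
u = 18 or u = −5, giving (18, −14) and (−5, −23).

(−5, −23) and (18, −14)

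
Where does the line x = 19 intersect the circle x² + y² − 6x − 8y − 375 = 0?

The line gives x = 19. Substituting into the circle:
y² − 8y − 128 = 0
y = 16 or y = −8, giving (19, 16) and (19, −8).

(19, −8) and (19, 16)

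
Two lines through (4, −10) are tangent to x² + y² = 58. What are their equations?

7x − 3y = 58 and 3x + 7y = −58

Let a tangent through (4, −10) have slope m. Its distance from (0, 0) must equal √58:
(−4m − (10))² = 58(m² + 1)
21m² − 40m − 21 = 0, so m = 7/3 or m = −3/7.
With m = 7/3: 7x − 3y = 58. With m = −3/7: 3x + 7y = −58.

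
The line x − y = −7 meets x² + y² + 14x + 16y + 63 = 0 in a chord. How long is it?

6√2

Substitute y = x + 7:
2x² + 44x + 224 = 0  ⟹  x² + 22x + 112 = 0
x = −8 or x = −14, giving (−8, −1) and (−14, −7).
|(−8, −1) − (−14, −7)| = √((6)² + (6)²) = 6√2.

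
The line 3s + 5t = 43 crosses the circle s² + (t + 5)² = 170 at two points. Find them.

From the line, t = (43 − 3s)/5. Substituting:
34s² − 408s + 374 = 0  ⟹  s² − 12s + 11 = 0
s = 11 or s = 1, giving (11, 2) and (1, 8).

(1, 8) and (11, 2)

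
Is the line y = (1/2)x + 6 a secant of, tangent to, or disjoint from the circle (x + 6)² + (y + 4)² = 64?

secant

d² = (1·(−6) − 2·(−4) − (−12))²/5 = 196/5; r² = 64.
Since d² < r², the line cuts the circle twice.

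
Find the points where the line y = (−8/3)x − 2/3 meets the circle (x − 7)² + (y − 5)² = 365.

(−7, 18) and (5, −14)

Substitute y = (−2 − 8x)/3:
73x² + 146x − 2555 = 0  ⟹  x² + 2x − 35 = 0
x = 5 or x = −7, giving (5, −14) and (−7, 18).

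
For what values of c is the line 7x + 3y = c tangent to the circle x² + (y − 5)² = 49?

Tangency holds when the distance from the centre (0, 5) to the line equals the radius 7:
|7·0 + 3·5 − c| / √58 = 7
|c − (15)| = 7√58.

c = 15 ± 7√58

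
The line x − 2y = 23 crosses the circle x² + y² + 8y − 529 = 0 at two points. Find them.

(−17, −20) and (23, 0)

From the line, y = (−23 + x)/2. Substituting:
5x² − 30x − 1955 = 0  ⟹  x² − 6x − 391 = 0
x = 23 or x = −17, giving (23, 0) and (−17, −20).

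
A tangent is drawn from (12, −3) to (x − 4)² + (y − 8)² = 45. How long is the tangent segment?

Centre (4, 8), r² = 45. |PO|² = (8)² + (−11)² = 185.
The tangent meets the radius at right angles, so tangent² = |PO|² − r² = 185 − 45 = 140.

2√35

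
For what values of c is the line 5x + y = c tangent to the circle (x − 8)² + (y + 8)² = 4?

c = 32 ± 2√26

For a tangent, require d(centre, line) = r = 2.
|5·8 + 1·(−8) − c| / √26 = 2
|c − (32)| = 2√26.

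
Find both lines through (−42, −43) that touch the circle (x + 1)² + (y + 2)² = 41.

Write the tangent as mx − y + (−43 − m·(−42)) = 0 and set its distance from the centre to √41:
(41m − (41))² = 41(m² + 1)
20m² − 41m + 20 = 0, so m = 4/5 or m = 5/4.
With m = 4/5: 4x − 5y = 47. With m = 5/4: 5x − 4y = −38.

4x − 5y = 47 and 5x − 4y = −38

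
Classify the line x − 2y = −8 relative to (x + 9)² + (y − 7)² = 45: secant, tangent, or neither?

Substituting the line into the circle gives 5x² + 60x + 180 = 0.
Δ = 3600 − 3600 = 0.
A repeated root: the line is tangent.

tangent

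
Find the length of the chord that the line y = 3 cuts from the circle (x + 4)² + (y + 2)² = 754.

54

The distance from (−4, −2) to the line is 5, and r² = 754.
Half the chord is √(r² − d²) = √(729), so the full chord is 54.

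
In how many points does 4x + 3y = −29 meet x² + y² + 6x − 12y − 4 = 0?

1

Centre (−3, 6), r² = 49. Distance² from centre to line = (35)²/25 = 49.
Since d² = r², the line is tangent.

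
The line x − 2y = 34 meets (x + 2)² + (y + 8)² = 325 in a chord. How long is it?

14√5

The distance from (−2, −8) to the line is 20/√5, and r² = 325.
Half the chord is √(r² − d²) = √(245), so the full chord is 14√5.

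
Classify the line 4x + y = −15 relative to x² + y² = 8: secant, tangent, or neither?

Substituting the line into the circle gives 17x² + 120x + 217 = 0.
Discriminant = (120)² − 4·17·(217) = −356 < 0.
No real roots: the line does not meet the circle.

neither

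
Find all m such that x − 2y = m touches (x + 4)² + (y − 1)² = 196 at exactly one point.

m = −6 ± 14√5

Tangency holds when the distance from the centre (−4, 1) to the line equals the radius 14:
|1·(−4) − 2·1 − m| / √5 = 14
|m − (−6)| = 14√5.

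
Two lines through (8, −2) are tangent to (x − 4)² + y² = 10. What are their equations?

Let a tangent through (8, −2) have slope m. Its distance from (4, 0) must equal √10:
[m·(−4) − (2)]² = 10(m² + 1)
3m² + 8m − 3 = 0, so m = 1/3 or m = −3.
With m = 1/3: x − 3y = 14. With m = −3: 3x + y = 22.

x − 3y = 14 and 3x + y = 22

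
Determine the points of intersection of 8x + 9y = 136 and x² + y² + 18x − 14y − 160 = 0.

(−10, 24) and (8, 8)

From the line, y = (136 − 8x)/9. Substituting:
145x² + 290x − 11600 = 0  ⟹  x² + 2x − 80 = 0
x = 8 or x = −10, giving (8, 8) and (−10, 24).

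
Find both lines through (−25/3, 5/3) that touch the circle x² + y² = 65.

A line y − (5/3) = m(x − (−25/3)) is tangent when its distance from (0, 0) is √65:
(25/3m − (−5/3))² = 65(m² + 1)
4m² + 25m − 56 = 0, so m = 7/4 or m = −8.
With m = 7/4: 7x − 4y = −65. With m = −8: 8x + y = −65.

7x − 4y = −65 and 8x + y = −65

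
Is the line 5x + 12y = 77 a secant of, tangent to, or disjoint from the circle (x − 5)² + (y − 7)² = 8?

Substituting the line into the circle gives 169x² − 1370x + 2497 = 0.
Discriminant = (−1370)² − 4·169·(2497) = 188928 > 0.
Two real roots: the line is a secant.

secant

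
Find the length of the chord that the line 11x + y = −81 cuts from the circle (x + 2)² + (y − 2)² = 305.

From the line, y = −11x − 81. Substituting:
122x² + 1830x + 6588 = 0  ⟹  x² + 15x + 54 = 0
x = −6 or x = −9, giving (−6, −15) and (−9, 18).
Chord length = distance between (−6, −15) and (−9, 18) = √1098 = 3√122.

3√122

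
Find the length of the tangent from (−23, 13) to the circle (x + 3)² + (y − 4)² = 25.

2√114

With centre O = (−3, 4), |OP|² = 481 and r² = 25.
Power of the point: PT² = |PO|² − r² = 456, so PT = 2√114.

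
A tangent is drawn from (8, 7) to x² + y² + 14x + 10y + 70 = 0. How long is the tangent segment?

With centre O = (−7, −5), |OP|² = 369 and r² = 4.
The tangent meets the radius at right angles, so tangent² = |PO|² − r² = 369 − 4 = 365.

√365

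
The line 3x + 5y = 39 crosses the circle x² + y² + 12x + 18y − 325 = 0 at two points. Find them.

(−7, 12) and (13, 0)

Substitute y = (39 − 3x)/5:
34x² − 204x − 3094 = 0  ⟹  x² − 6x − 91 = 0
x = 13 or x = −7, giving (13, 0) and (−7, 12).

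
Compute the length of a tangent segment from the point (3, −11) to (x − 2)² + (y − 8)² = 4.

√358

With centre O = (2, 8), |OP|² = 362 and r² = 4.
The tangent meets the radius at right angles, so tangent² = |PO|² − r² = 362 − 4 = 358.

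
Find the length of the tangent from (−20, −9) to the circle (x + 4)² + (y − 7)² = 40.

2√118

With centre O = (−4, 7), |OP|² = 512 and r² = 40.
The tangent meets the radius at right angles, so tangent² = |PO|² − r² = 512 − 40 = 472.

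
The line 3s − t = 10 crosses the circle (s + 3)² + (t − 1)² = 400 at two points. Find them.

(−3, −19) and (9, 17)

Express t = 3s − 10 and substitute into the circle:
10s² − 60s − 270 = 0  ⟹  s² − 6s − 27 = 0
s = 9 or s = −3, giving (9, 17) and (−3, −19).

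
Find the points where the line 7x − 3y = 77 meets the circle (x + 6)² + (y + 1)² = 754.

(−1, −28) and (17, 14)

Substitute y = (−77 + 7x)/3:
58x² − 928x − 986 = 0  ⟹  x² − 16x − 17 = 0
x = 17 or x = −1, giving (17, 14) and (−1, −28).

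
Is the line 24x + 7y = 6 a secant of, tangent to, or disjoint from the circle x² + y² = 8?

d² = (24·0 + 7·0 − (6))²/625 = 36/625; r² = 8.
Since d² < r², the line cuts the circle twice.

secant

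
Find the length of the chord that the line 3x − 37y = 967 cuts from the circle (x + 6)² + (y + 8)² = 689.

The distance from (−6, −8) to the line is 689/√1378, and r² = 689.
Chord = 2√(r² − d²) = 2·√(689/2) = √1378.

√1378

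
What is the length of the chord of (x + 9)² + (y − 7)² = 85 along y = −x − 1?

From the line, y = −x − 1. Substituting:
2x² + 34x + 60 = 0  ⟹  x² + 17x + 30 = 0
x = −2 or x = −15, giving (−2, 1) and (−15, 14).
Chord length = distance between (−2, 1) and (−15, 14) = √338 = 13√2.

13√2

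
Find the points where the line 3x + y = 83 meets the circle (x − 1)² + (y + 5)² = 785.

(24, 11) and (29, −4)

Substitute y = −3x + 83:
10x² − 530x + 6960 = 0  ⟹  x² − 53x + 696 = 0
x = 29 or x = 24, giving (29, −4) and (24, 11).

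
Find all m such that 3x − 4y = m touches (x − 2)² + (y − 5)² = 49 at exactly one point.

m = −49 or m = 21

For a tangent, require d(centre, line) = r = 7.
|3·2 − 4·5 − m| / √25 = 7
|m − (−14)| = 7·5, so m = 21 or m = −49.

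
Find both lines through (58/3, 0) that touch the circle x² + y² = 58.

A line y − (0) = m(x − (58/3)) is tangent when its distance from (0, 0) is √58:
[m·(−58/3) − (0)]² = 58(m² + 1)
49m² − 9 = 0, so m = −3/7 or m = 3/7.
With m = −3/7: 3x + 7y = 58. With m = 3/7: 3x − 7y = 58.

3x + 7y = 58 and 3x − 7y = 58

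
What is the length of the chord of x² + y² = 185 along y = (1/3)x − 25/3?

7√10

The distance from (0, 0) to the line is 25/√10, and r² = 185.
Half the chord is √(r² − d²) = √(245/2), so the full chord is 7√10.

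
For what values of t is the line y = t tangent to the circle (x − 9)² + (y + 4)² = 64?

t = −12 or t = 4

The line touches the circle iff its distance from (9, −4) is 8:
|0·9 + 1·(−4) − t| / √1 = 8
|t − (−4)| = 8, so t = 4 or t = −12.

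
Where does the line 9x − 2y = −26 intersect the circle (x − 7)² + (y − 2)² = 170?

(−4, −5) and (0, 13)

From the line, y = (26 + 9x)/2. Substituting:
85x² + 340x = 0  ⟹  x² + 4x = 0
x = 0 or x = −4, giving (0, 13) and (−4, −5).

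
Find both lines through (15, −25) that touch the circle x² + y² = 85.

9x + 2y = 85 and 6x + 7y = −85

A line y − (−25) = m(x − (15)) is tangent when its distance from (0, 0) is √85:
[m·(−15) − (25)]² = 85(m² + 1)
14m² + 75m + 54 = 0, so m = −9/2 or m = −6/7.
With m = −9/2: 9x + 2y = 85. With m = −6/7: 6x + 7y = −85.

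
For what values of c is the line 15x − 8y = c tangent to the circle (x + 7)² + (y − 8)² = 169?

c = −390 or c = 52

For a tangent, require d(centre, line) = r = 13.
|15·(−7) − 8·8 − c| / √289 = 13
|c − (−169)| = 13·17, so c = 52 or c = −390.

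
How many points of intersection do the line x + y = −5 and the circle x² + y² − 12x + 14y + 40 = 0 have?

2

Centre (6, −7), r² = 45. Distance² from centre to line = (4)²/2 = 8.
Since d² < r², the line cuts the circle twice.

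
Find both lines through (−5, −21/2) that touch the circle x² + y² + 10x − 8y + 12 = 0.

Let a tangent through (−5, −21/2) have slope m. Its distance from (−5, 4) must equal √29:
[m·(0) − (29/2)]² = 29(m² + 1)
4m² − 25 = 0, so m = −5/2 or m = 5/2.
With m = −5/2: 5x + 2y = −46. With m = 5/2: 5x − 2y = −4.

5x + 2y = −46 and 5x − 2y = −4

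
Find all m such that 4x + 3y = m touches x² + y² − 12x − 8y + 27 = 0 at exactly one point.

m = 11 or m = 61

The line touches the circle iff its distance from (6, 4) is 5:
|4·6 + 3·4 − m| / √25 = 5
|m − (36)| = 5·5, so m = 61 or m = 11.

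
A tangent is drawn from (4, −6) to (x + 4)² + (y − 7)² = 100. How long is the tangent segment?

With centre O = (−4, 7), |OP|² = 233 and r² = 100.
The tangent meets the radius at right angles, so tangent² = |PO|² − r² = 233 − 100 = 133.

√133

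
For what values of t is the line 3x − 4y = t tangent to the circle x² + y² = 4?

For a tangent, require d(centre, line) = r = 2.
|3·0 − 4·0 − t| / √25 = 2
|t| = 2·5, so t = 10 or t = −10.

t = −10 or t = 10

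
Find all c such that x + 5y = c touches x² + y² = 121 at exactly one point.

Tangency holds when the distance from the centre (0, 0) to the line equals the radius 11:
|1·0 + 5·0 − c| / √26 = 11
|c| = 11√26.

c = ±11√26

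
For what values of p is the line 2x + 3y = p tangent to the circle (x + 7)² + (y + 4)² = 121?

p = −26 ± 11√13

For a tangent, require d(centre, line) = r = 11.
|2·(−7) + 3·(−4) − p| / √13 = 11
|p − (−26)| = 11√13.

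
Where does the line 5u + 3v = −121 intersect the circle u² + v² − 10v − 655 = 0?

(−26, 3) and (−14, −17)

Substitute v = (−121 − 5u)/3:
34u² + 1360u + 12376 = 0  ⟹  u² + 40u + 364 = 0
u = −14 or u = −26, giving (−14, −17) and (−26, 3).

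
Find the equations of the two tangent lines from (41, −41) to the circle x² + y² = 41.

5x + 4y = 41 and 4x + 5y = −41

Write the tangent as mx − y + (−41 − m·(41)) = 0 and set its distance from the centre to √41:
(−41m − (41))² = 41(m² + 1)
20m² + 41m + 20 = 0, so m = −5/4 or m = −4/5.
Through (41, −41) these give 5x + 4y = 41 and 4x + 5y = −41.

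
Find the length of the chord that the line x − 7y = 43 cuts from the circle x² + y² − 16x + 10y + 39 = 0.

Substitute y = (−43 + x)/7:
50x² − 800x + 750 = 0  ⟹  x² − 16x + 15 = 0
x = 15 or x = 1, giving (15, −4) and (1, −6).
Chord length = distance between (15, −4) and (1, −6) = √200 = 10√2.

10√2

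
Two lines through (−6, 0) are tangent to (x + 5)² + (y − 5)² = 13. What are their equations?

2x − 3y = −12 and 3x + 2y = −18

A line y − (0) = m(x − (−6)) is tangent when its distance from (−5, 5) is √13:
[m·(1) − (5)]² = 13(m² + 1)
6m² + 5m − 6 = 0, so m = 2/3 or m = −3/2.
With m = 2/3: 2x − 3y = −12. With m = −3/2: 3x + 2y = −18.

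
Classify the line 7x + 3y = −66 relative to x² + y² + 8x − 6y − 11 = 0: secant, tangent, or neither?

neither

d² = (7·(−4) + 3·3 − (−66))²/58 = 2209/58; r² = 36.
Since d² > r², the line lies outside the circle.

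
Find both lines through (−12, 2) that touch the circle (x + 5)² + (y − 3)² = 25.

A line y − (2) = m(x − (−12)) is tangent when its distance from (−5, 3) is 5:
(7m − (1))² = 25(m² + 1)
12m² − 7m − 12 = 0, so m = 4/3 or m = −3/4.
With m = 4/3: 4x − 3y = −54. With m = −3/4: 3x + 4y = −28.

4x − 3y = −54 and 3x + 4y = −28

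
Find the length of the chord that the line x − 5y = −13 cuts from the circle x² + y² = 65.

Substitute y = (13 + x)/5:
26x² + 26x − 1456 = 0  ⟹  x² + x − 56 = 0
x = 7 or x = −8, giving (7, 4) and (−8, 1).
Chord length = distance between (7, 4) and (−8, 1) = √234 = 3√26.

3√26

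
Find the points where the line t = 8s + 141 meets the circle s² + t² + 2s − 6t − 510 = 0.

Substitute t = 8s + 141:
65s² + 2210s + 18525 = 0  ⟹  s² + 34s + 285 = 0
s = −15 or s = −19, giving (−15, 21) and (−19, −11).

(−19, −11) and (−15, 21)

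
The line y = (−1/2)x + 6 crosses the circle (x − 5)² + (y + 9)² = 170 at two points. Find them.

(4, 4) and (16, −2)

Substitute y = (12 − x)/2:
5x² − 100x + 320 = 0  ⟹  x² − 20x + 64 = 0
x = 16 or x = 4, giving (16, −2) and (4, 4).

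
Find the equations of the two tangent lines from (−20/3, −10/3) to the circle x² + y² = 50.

7x + y = −50 and x + y = −10

Write the tangent as mx − y + (−10/3 − m·(−20/3)) = 0 and set its distance from the centre to 5√2:
(20/3m − (10/3))² = 50(m² + 1)
m² + 8m + 7 = 0, so m = −7 or m = −1.
With m = −7: 7x + y = −50. With m = −1: x + y = −10.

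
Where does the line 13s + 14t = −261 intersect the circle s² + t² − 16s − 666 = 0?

Substitute t = (−261 − 13s)/14:
365s² + 3650s − 62415 = 0  ⟹  s² + 10s − 171 = 0
s = 9 or s = −19, giving (9, −27) and (−19, −1).

(−19, −1) and (9, −27)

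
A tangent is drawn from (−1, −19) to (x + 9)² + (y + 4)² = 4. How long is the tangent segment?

√285

Centre (−9, −4), r² = 4. |PO|² = (8)² + (−15)² = 289.
The tangent meets the radius at right angles, so tangent² = |PO|² − r² = 289 − 4 = 285.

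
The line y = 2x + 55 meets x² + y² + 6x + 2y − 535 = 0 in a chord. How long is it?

6√5

The distance from (−3, −1) to the line is 50/√5, and r² = 545.
Chord = 2√(r² − d²) = 2·√(45) = 6√5.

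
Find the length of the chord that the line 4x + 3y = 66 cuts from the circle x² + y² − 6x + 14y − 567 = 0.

From the line, y = (66 − 4x)/3. Substituting:
25x² − 750x + 2025 = 0  ⟹  x² − 30x + 81 = 0
x = 27 or x = 3, giving (27, −14) and (3, 18).
|(27, −14) − (3, 18)| = √((24)² + (−32)²) = 40.

40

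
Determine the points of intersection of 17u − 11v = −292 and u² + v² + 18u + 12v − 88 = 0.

(−23, −9) and (−12, 8)

Substitute v = (292 + 17u)/11:
410u² + 14350u + 113160 = 0  ⟹  u² + 35u + 276 = 0
u = −12 or u = −23, giving (−12, 8) and (−23, −9).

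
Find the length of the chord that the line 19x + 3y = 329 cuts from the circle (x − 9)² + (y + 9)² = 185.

The distance from (9, −9) to the line is 185/√370, and r² = 185.
Chord = 2√(r² − d²) = 2·√(185/2) = √370.

√370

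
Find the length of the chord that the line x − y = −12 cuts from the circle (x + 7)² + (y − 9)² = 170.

From the line, y = x + 12. Substituting:
2x² + 20x − 112 = 0  ⟹  x² + 10x − 56 = 0
x = 4 or x = −14, giving (4, 16) and (−14, −2).
|(4, 16) − (−14, −2)| = √((18)² + (18)²) = 18√2.

18√2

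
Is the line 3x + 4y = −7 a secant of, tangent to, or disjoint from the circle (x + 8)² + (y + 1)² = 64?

Centre (−8, −1), r² = 64. Distance² from centre to line = (−21)²/25 = 441/25.
Since d² < r², the line cuts the circle twice.

secant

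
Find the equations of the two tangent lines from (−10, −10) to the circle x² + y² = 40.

A line y − (−10) = m(x − (−10)) is tangent when its distance from (0, 0) is 2√10:
(10m − (10))² = 40(m² + 1)
3m² − 10m + 3 = 0, so m = 3 or m = 1/3.
With m = 3: 3x − y = −20. With m = 1/3: x − 3y = 20.

3x − y = −20 and x − 3y = 20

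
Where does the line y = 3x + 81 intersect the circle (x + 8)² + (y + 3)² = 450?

(−29, −6) and (−23, 12)

Substitute y = 3x + 81:
10x² + 520x + 6670 = 0  ⟹  x² + 52x + 667 = 0
x = −23 or x = −29, giving (−23, 12) and (−29, −6).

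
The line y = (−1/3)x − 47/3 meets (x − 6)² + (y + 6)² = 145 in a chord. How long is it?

3√10

Centre (6, −6), r² = 145. Perpendicular distance d from centre to line = |35| / √10 = 35/√10.
Half the chord is √(r² − d²) = √(45/2), so the full chord is 3√10.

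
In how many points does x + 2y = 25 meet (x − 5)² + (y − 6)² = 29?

2

Substituting the line into the circle gives 5x² − 66x + 153 = 0.
Δ = 4356 − 3060 = 1296.
Two real roots: the line is a secant.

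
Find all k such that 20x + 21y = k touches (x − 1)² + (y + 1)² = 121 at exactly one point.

For a tangent, require d(centre, line) = r = 11.
|20·1 + 21·(−1) − k| / √841 = 11
|k − (−1)| = 11·29, so k = 318 or k = −320.

k = −320 or k = 318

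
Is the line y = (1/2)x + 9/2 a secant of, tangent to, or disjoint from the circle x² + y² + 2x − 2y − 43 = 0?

d² = (1·(−1) − 2·1 − (−9))²/5 = 36/5; r² = 45.
Since d² < r², the line cuts the circle twice.

secant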